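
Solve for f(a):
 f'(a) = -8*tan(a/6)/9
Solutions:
 f(a) = C1 + 16*log(cos(a/6))/3


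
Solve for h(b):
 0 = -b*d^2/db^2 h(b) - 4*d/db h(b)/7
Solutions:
 h(b) = C1 + C2*b^(3/7)


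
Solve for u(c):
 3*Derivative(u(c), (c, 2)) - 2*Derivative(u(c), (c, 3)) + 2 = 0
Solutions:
 u(c) = C1 + C2*c + C3*exp(3*c/2) - c^2/3


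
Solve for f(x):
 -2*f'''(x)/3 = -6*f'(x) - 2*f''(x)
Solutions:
 f(x) = C1 + C2*exp(3*x*(1 - sqrt(5))/2) + C3*exp(3*x*(1 + sqrt(5))/2)


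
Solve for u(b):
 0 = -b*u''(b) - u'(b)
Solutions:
 u(b) = C1 + C2*log(b)


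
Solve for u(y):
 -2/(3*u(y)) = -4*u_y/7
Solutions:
 u(y) = -sqrt(C1 + 21*y)/3
 u(y) = sqrt(C1 + 21*y)/3


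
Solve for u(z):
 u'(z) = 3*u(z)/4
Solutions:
 u(z) = C1*exp(3*z/4)


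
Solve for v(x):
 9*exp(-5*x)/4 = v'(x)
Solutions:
 v(x) = C1 - 9*exp(-5*x)/20


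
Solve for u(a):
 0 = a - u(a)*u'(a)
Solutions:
 u(a) = -sqrt(C1 + a^2)
 u(a) = sqrt(C1 + a^2)


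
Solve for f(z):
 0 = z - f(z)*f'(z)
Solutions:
 f(z) = -sqrt(C1 + z^2)
 f(z) = sqrt(C1 + z^2)


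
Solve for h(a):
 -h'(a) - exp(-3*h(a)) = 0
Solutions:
 h(a) = log(C1 - 3*a)/3
 h(a) = log((-3^(1/3) - 3^(5/6)*I)*(C1 - a)^(1/3)/2)
 h(a) = log((-3^(1/3) + 3^(5/6)*I)*(C1 - a)^(1/3)/2)


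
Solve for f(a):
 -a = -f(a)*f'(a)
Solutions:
 f(a) = -sqrt(C1 + a^2)
 f(a) = sqrt(C1 + a^2)


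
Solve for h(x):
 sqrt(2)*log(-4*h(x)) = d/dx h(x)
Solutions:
 -sqrt(2)*Integral(1/(log(-_y) + 2*log(2)), (_y, h(x)))/2 = C1 - x


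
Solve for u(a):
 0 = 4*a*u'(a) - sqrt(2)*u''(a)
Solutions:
 u(a) = C1 + C2*erfi(2^(1/4)*a)


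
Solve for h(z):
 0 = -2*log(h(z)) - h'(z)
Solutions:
 li(h(z)) = C1 - 2*z


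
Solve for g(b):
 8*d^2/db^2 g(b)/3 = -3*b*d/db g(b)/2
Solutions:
 g(b) = C1 + C2*erf(3*sqrt(2)*b/8)


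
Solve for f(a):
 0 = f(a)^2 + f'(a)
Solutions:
 f(a) = 1/(C1 + a)


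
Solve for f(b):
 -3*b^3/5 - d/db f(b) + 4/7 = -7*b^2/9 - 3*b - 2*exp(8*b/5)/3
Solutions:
 f(b) = C1 - 3*b^4/20 + 7*b^3/27 + 3*b^2/2 + 4*b/7 + 5*exp(8*b/5)/12


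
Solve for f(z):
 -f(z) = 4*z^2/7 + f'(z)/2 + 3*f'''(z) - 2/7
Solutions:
 f(z) = C1*exp(-2^(1/3)*z*(-(18 + sqrt(326))^(1/3) + 2^(1/3)/(18 + sqrt(326))^(1/3))/12)*sin(2^(1/3)*sqrt(3)*z*(2^(1/3)/(18 + sqrt(326))^(1/3) + (18 + sqrt(326))^(1/3))/12) + C2*exp(-2^(1/3)*z*(-(18 + sqrt(326))^(1/3) + 2^(1/3)/(18 + sqrt(326))^(1/3))/12)*cos(2^(1/3)*sqrt(3)*z*(2^(1/3)/(18 + sqrt(326))^(1/3) + (18 + sqrt(326))^(1/3))/12) + C3*exp(2^(1/3)*z*(-(18 + sqrt(326))^(1/3) + 2^(1/3)/(18 + sqrt(326))^(1/3))/6) - 4*z^2/7 + 4*z/7


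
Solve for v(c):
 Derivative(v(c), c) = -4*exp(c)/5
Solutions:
 v(c) = C1 - 4*exp(c)/5


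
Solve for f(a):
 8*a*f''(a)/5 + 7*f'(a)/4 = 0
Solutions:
 f(a) = C1 + C2/a^(3/32)


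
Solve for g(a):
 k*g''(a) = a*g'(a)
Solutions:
 g(a) = C1 + C2*erf(sqrt(2)*a*sqrt(-1/k)/2)/sqrt(-1/k)


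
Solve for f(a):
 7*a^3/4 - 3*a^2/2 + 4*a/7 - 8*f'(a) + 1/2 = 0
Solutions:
 f(a) = C1 + 7*a^4/128 - a^3/16 + a^2/28 + a/16


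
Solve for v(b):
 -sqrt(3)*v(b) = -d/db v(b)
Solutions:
 v(b) = C1*exp(sqrt(3)*b)


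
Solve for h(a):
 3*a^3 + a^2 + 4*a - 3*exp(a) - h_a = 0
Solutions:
 h(a) = C1 + 3*a^4/4 + a^3/3 + 2*a^2 - 3*exp(a)


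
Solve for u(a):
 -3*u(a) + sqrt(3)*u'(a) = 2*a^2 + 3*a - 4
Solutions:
 u(a) = C1*exp(sqrt(3)*a) - 2*a^2/3 - a - 4*sqrt(3)*a/9 - sqrt(3)/3 + 8/9


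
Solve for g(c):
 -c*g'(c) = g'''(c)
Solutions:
 g(c) = C1 + Integral(C2*airyai(-c) + C3*airybi(-c), c)


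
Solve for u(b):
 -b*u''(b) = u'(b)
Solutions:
 u(b) = C1 + C2*log(b)


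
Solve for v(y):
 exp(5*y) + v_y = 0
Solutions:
 v(y) = C1 - exp(5*y)/5


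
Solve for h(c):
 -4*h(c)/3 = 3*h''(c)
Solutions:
 h(c) = C1*sin(2*c/3) + C2*cos(2*c/3)


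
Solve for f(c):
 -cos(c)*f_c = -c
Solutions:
 f(c) = C1 + Integral(c/cos(c), c)


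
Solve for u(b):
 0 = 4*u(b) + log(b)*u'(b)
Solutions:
 u(b) = C1*exp(-4*li(b))


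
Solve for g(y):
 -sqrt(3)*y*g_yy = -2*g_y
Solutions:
 g(y) = C1 + C2*y^(1 + 2*sqrt(3)/3)


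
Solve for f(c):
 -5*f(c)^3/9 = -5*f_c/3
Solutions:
 f(c) = -sqrt(6)*sqrt(-1/(C1 + c))/2
 f(c) = sqrt(6)*sqrt(-1/(C1 + c))/2


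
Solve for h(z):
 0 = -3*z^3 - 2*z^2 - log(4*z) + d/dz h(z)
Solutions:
 h(z) = C1 + 3*z^4/4 + 2*z^3/3 + z*log(z) - z + z*log(4)


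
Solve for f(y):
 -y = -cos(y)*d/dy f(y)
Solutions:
 f(y) = C1 + Integral(y/cos(y), y)


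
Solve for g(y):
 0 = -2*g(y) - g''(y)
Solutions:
 g(y) = C1*sin(sqrt(2)*y) + C2*cos(sqrt(2)*y)


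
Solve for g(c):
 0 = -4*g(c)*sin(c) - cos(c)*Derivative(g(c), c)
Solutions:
 g(c) = C1*cos(c)^4


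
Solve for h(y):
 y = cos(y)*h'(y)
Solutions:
 h(y) = C1 + Integral(y/cos(y), y)


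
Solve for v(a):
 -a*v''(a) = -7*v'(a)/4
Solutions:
 v(a) = C1 + C2*a^(11/4)


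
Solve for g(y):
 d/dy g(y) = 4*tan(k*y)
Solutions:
 g(y) = C1 + 4*Piecewise((-log(cos(k*y))/k, Ne(k, 0)), (0, True))


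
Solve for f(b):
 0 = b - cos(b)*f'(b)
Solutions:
 f(b) = C1 + Integral(b/cos(b), b)


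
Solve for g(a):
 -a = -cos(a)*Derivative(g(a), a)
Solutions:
 g(a) = C1 + Integral(a/cos(a), a)


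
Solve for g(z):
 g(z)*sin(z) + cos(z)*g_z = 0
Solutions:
 g(z) = C1*cos(z)


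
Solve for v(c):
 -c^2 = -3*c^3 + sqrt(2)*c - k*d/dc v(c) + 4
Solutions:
 v(c) = C1 - 3*c^4/(4*k) + c^3/(3*k) + sqrt(2)*c^2/(2*k) + 4*c/k


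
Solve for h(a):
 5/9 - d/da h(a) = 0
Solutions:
 h(a) = C1 + 5*a/9


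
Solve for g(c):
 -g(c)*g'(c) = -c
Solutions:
 g(c) = -sqrt(C1 + c^2)
 g(c) = sqrt(C1 + c^2)


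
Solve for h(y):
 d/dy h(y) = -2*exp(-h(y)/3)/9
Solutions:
 h(y) = 3*log(C1 - 2*y/27)


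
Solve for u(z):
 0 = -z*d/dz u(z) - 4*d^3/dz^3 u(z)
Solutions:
 u(z) = C1 + Integral(C2*airyai(-2^(1/3)*z/2) + C3*airybi(-2^(1/3)*z/2), z)


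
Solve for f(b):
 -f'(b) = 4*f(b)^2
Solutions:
 f(b) = 1/(C1 + 4*b)


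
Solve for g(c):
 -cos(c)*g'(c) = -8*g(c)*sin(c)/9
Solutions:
 g(c) = C1/cos(c)^(8/9)


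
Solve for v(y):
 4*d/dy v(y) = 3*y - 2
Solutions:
 v(y) = C1 + 3*y^2/8 - y/2


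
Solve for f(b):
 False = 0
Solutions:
 f(b) = C1 - 5*b*acos(-b/2)/7 + zoo*b - 5*sqrt(4 - b^2)/7


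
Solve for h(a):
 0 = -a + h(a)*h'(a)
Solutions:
 h(a) = -sqrt(C1 + a^2)
 h(a) = sqrt(C1 + a^2)


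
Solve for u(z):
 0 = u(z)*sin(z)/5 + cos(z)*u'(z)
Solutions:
 u(z) = C1*cos(z)^(1/5)


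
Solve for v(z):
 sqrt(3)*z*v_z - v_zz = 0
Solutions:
 v(z) = C1 + C2*erfi(sqrt(2)*3^(1/4)*z/2)


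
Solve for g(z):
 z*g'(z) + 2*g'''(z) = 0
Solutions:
 g(z) = C1 + Integral(C2*airyai(-2^(2/3)*z/2) + C3*airybi(-2^(2/3)*z/2), z)


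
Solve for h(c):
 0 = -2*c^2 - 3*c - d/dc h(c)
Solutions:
 h(c) = C1 - 2*c^3/3 - 3*c^2/2


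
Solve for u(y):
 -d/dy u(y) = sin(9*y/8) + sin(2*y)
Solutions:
 u(y) = C1 + 8*cos(9*y/8)/9 + cos(2*y)/2


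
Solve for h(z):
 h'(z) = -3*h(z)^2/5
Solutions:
 h(z) = 5/(C1 + 3*z)


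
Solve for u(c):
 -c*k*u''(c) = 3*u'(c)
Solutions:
 u(c) = C1 + c^(((re(k) - 3)*re(k) + im(k)^2)/(re(k)^2 + im(k)^2))*(C2*sin(3*log(c)*Abs(im(k))/(re(k)^2 + im(k)^2)) + C3*cos(3*log(c)*im(k)/(re(k)^2 + im(k)^2)))


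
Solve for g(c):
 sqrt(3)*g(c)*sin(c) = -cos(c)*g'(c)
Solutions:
 g(c) = C1*cos(c)^(sqrt(3))


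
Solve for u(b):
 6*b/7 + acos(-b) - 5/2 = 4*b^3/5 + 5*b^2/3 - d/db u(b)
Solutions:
 u(b) = C1 + b^4/5 + 5*b^3/9 - 3*b^2/7 - b*acos(-b) + 5*b/2 - sqrt(1 - b^2)


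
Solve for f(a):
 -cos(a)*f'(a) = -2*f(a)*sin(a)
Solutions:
 f(a) = C1/cos(a)^2


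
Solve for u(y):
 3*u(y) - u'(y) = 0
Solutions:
 u(y) = C1*exp(3*y)


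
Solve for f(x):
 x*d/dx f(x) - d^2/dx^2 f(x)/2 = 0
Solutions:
 f(x) = C1 + C2*erfi(x)


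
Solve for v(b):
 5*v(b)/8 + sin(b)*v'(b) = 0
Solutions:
 v(b) = C1*(cos(b) + 1)^(5/16)/(cos(b) - 1)^(5/16)


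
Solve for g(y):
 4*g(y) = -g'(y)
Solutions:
 g(y) = C1*exp(-4*y)


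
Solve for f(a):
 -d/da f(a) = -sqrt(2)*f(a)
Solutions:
 f(a) = C1*exp(sqrt(2)*a)


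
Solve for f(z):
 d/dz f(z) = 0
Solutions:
 f(z) = C1


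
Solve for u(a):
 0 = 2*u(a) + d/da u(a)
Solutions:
 u(a) = C1*exp(-2*a)


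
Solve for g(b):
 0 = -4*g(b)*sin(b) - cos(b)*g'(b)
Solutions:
 g(b) = C1*cos(b)^4


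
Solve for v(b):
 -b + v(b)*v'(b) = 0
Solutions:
 v(b) = -sqrt(C1 + b^2)
 v(b) = sqrt(C1 + b^2)


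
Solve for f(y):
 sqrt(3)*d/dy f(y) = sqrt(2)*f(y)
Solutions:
 f(y) = C1*exp(sqrt(6)*y/3)


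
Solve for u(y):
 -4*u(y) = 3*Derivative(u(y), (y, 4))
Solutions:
 u(y) = (C1*sin(3^(3/4)*y/3) + C2*cos(3^(3/4)*y/3))*exp(-3^(3/4)*y/3) + (C3*sin(3^(3/4)*y/3) + C4*cos(3^(3/4)*y/3))*exp(3^(3/4)*y/3)


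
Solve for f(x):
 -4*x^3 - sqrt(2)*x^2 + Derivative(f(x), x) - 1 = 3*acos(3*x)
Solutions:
 f(x) = C1 + x^4 + sqrt(2)*x^3/3 + 3*x*acos(3*x) + x - sqrt(1 - 9*x^2)


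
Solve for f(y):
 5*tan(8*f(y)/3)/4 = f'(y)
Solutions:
 f(y) = -3*asin(C1*exp(10*y/3))/8 + 3*pi/8
 f(y) = 3*asin(C1*exp(10*y/3))/8


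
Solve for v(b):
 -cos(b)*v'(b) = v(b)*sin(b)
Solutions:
 v(b) = C1*cos(b)


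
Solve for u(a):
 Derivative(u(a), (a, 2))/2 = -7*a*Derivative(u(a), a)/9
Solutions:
 u(a) = C1 + C2*erf(sqrt(7)*a/3)


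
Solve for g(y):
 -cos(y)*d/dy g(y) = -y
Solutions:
 g(y) = C1 + Integral(y/cos(y), y)


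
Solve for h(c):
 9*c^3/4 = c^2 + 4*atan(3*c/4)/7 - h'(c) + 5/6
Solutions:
 h(c) = C1 - 9*c^4/16 + c^3/3 + 4*c*atan(3*c/4)/7 + 5*c/6 - 8*log(9*c^2 + 16)/21


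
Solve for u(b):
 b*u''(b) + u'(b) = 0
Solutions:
 u(b) = C1 + C2*log(b)


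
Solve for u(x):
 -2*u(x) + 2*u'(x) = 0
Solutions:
 u(x) = C1*exp(x)


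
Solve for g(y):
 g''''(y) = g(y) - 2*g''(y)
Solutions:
 g(y) = C1*exp(-y*sqrt(-1 + sqrt(2))) + C2*exp(y*sqrt(-1 + sqrt(2))) + C3*sin(y*sqrt(1 + sqrt(2))) + C4*cos(y*sqrt(1 + sqrt(2)))


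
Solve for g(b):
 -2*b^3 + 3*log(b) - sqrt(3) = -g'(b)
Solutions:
 g(b) = C1 + b^4/2 - 3*b*log(b) + sqrt(3)*b + 3*b


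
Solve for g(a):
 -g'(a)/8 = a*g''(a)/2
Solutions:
 g(a) = C1 + C2*a^(3/4)


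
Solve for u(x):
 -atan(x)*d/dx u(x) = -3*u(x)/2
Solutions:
 u(x) = C1*exp(3*Integral(1/atan(x), x)/2)


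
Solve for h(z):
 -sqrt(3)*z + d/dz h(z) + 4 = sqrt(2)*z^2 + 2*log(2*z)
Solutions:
 h(z) = C1 + sqrt(2)*z^3/3 + sqrt(3)*z^2/2 + 2*z*log(z) - 6*z + z*log(4)


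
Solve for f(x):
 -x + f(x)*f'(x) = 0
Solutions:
 f(x) = -sqrt(C1 + x^2)
 f(x) = sqrt(C1 + x^2)


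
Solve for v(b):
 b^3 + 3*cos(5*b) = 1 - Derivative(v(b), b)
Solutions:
 v(b) = C1 - b^4/4 + b - 3*sin(5*b)/5


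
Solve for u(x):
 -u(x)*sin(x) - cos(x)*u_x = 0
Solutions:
 u(x) = C1*cos(x)


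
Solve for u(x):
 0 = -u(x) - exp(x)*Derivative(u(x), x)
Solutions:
 u(x) = C1*exp(exp(-x))


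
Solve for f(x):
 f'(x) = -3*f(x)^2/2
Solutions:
 f(x) = 2/(C1 + 3*x)


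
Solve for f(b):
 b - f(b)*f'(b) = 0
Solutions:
 f(b) = -sqrt(C1 + b^2)
 f(b) = sqrt(C1 + b^2)


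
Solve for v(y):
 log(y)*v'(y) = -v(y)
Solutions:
 v(y) = C1*exp(-li(y))


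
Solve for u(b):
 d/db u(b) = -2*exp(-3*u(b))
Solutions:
 u(b) = log(C1 - 6*b)/3
 u(b) = log((-3^(1/3) - 3^(5/6)*I)*(C1 - 2*b)^(1/3)/2)
 u(b) = log((-3^(1/3) + 3^(5/6)*I)*(C1 - 2*b)^(1/3)/2)


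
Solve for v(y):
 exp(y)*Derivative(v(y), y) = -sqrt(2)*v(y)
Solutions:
 v(y) = C1*exp(sqrt(2)*exp(-y))


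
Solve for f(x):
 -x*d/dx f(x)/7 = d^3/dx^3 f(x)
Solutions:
 f(x) = C1 + Integral(C2*airyai(-7^(2/3)*x/7) + C3*airybi(-7^(2/3)*x/7), x)


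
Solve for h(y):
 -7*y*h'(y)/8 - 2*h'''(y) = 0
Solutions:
 h(y) = C1 + Integral(C2*airyai(-2^(2/3)*7^(1/3)*y/4) + C3*airybi(-2^(2/3)*7^(1/3)*y/4), y)


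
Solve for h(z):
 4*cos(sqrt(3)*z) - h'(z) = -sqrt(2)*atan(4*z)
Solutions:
 h(z) = C1 + sqrt(2)*(z*atan(4*z) - log(16*z^2 + 1)/8) + 4*sqrt(3)*sin(sqrt(3)*z)/3


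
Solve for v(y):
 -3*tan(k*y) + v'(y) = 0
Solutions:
 v(y) = C1 + 3*Piecewise((-log(cos(k*y))/k, Ne(k, 0)), (0, True))


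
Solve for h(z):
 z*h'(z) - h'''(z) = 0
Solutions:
 h(z) = C1 + Integral(C2*airyai(z) + C3*airybi(z), z)


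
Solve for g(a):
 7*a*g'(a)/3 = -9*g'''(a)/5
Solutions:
 g(a) = C1 + Integral(C2*airyai(-35^(1/3)*a/3) + C3*airybi(-35^(1/3)*a/3), a)


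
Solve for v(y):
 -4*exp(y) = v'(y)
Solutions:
 v(y) = C1 - 4*exp(y)


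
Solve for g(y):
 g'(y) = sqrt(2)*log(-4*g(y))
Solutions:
 -sqrt(2)*Integral(1/(log(-_y) + 2*log(2)), (_y, g(y)))/2 = C1 - y


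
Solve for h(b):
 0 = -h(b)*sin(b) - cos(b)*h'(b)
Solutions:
 h(b) = C1*cos(b)


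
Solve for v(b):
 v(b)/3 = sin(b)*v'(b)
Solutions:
 v(b) = C1*(cos(b) - 1)^(1/6)/(cos(b) + 1)^(1/6)


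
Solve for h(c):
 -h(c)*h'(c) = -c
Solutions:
 h(c) = -sqrt(C1 + c^2)
 h(c) = sqrt(C1 + c^2)


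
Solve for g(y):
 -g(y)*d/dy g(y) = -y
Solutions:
 g(y) = -sqrt(C1 + y^2)
 g(y) = sqrt(C1 + y^2)


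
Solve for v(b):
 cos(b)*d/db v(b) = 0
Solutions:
 v(b) = C1


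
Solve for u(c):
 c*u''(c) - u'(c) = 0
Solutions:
 u(c) = C1 + C2*c^2


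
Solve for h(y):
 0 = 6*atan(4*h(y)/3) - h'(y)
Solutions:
 Integral(1/atan(4*_y/3), (_y, h(y))) = C1 + 6*y


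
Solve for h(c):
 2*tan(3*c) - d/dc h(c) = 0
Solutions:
 h(c) = C1 - 2*log(cos(3*c))/3


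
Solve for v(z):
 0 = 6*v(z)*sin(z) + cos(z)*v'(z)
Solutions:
 v(z) = C1*cos(z)^6


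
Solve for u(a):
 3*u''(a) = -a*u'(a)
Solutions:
 u(a) = C1 + C2*erf(sqrt(6)*a/6)


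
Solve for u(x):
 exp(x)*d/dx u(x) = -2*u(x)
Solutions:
 u(x) = C1*exp(2*exp(-x))


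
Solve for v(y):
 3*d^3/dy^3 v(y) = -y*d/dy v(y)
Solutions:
 v(y) = C1 + Integral(C2*airyai(-3^(2/3)*y/3) + C3*airybi(-3^(2/3)*y/3), y)


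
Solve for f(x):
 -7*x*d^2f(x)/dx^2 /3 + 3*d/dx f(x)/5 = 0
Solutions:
 f(x) = C1 + C2*x^(44/35)


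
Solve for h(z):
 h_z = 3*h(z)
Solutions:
 h(z) = C1*exp(3*z)


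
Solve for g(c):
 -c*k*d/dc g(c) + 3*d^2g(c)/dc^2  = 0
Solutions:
 g(c) = Piecewise((-sqrt(6)*sqrt(pi)*C1*erf(sqrt(6)*c*sqrt(-k)/6)/(2*sqrt(-k)) - C2, (k > 0) | (k < 0)), (-C1*c - C2, True))


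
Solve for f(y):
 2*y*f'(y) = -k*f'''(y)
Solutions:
 f(y) = C1 + Integral(C2*airyai(2^(1/3)*y*(-1/k)^(1/3)) + C3*airybi(2^(1/3)*y*(-1/k)^(1/3)), y)


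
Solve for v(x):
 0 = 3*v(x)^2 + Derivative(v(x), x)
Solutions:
 v(x) = 1/(C1 + 3*x)


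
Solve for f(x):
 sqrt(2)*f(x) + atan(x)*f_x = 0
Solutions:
 f(x) = C1*exp(-sqrt(2)*Integral(1/atan(x), x))


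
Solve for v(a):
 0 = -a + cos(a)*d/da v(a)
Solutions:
 v(a) = C1 + Integral(a/cos(a), a)


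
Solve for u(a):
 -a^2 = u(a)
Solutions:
 u(a) = -a^2


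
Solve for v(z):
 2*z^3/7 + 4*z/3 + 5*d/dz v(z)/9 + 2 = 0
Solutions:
 v(z) = C1 - 9*z^4/70 - 6*z^2/5 - 18*z/5


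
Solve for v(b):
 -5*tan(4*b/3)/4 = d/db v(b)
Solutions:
 v(b) = C1 + 15*log(cos(4*b/3))/16


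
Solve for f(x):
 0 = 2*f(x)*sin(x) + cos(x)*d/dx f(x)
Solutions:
 f(x) = C1*cos(x)^2


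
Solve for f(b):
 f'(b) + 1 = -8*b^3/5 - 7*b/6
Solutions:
 f(b) = C1 - 2*b^4/5 - 7*b^2/12 - b


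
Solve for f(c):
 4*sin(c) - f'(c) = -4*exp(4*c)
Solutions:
 f(c) = C1 + exp(4*c) - 4*cos(c)


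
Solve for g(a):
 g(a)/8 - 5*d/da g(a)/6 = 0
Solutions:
 g(a) = C1*exp(3*a/20)


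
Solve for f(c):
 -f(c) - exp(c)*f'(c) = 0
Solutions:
 f(c) = C1*exp(exp(-c))


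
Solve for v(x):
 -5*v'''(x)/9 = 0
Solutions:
 v(x) = C1 + C2*x + C3*x^2


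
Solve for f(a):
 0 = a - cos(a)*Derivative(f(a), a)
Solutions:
 f(a) = C1 + Integral(a/cos(a), a)


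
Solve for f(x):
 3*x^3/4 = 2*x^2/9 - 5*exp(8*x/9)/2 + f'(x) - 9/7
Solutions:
 f(x) = C1 + 3*x^4/16 - 2*x^3/27 + 9*x/7 + 45*exp(8*x/9)/16


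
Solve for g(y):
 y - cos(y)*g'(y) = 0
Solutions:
 g(y) = C1 + Integral(y/cos(y), y)


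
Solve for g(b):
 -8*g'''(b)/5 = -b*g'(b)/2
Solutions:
 g(b) = C1 + Integral(C2*airyai(2^(2/3)*5^(1/3)*b/4) + C3*airybi(2^(2/3)*5^(1/3)*b/4), b)


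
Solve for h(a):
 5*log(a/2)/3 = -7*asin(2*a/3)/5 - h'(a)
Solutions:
 h(a) = C1 - 5*a*log(a)/3 - 7*a*asin(2*a/3)/5 + 5*a*log(2)/3 + 5*a/3 - 7*sqrt(9 - 4*a^2)/10


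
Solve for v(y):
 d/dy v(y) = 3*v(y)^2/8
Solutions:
 v(y) = -8/(C1 + 3*y)


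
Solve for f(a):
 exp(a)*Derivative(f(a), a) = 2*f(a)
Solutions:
 f(a) = C1*exp(-2*exp(-a))


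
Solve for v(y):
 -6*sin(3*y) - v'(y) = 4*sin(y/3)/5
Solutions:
 v(y) = C1 + 12*cos(y/3)/5 + 2*cos(3*y)


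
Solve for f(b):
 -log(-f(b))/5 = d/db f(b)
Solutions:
 -li(-f(b)) = C1 - b/5


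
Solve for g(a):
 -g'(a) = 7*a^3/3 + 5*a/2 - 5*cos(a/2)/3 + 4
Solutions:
 g(a) = C1 - 7*a^4/12 - 5*a^2/4 - 4*a + 10*sin(a/2)/3


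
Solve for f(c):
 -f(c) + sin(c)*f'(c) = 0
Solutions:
 f(c) = C1*sqrt(cos(c) - 1)/sqrt(cos(c) + 1)


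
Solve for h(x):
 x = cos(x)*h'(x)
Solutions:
 h(x) = C1 + Integral(x/cos(x), x)


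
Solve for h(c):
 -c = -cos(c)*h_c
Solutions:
 h(c) = C1 + Integral(c/cos(c), c)


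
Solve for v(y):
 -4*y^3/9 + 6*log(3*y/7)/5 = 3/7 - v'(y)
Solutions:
 v(y) = C1 + y^4/9 - 6*y*log(y)/5 - 6*y*log(3)/5 + 57*y/35 + 6*y*log(7)/5


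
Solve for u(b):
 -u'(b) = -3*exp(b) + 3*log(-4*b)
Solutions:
 u(b) = C1 - 3*b*log(-b) + 3*b*(1 - 2*log(2)) + 3*exp(b)


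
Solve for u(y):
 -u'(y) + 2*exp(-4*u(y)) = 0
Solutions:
 u(y) = log(-I*(C1 + 8*y)^(1/4))
 u(y) = log(I*(C1 + 8*y)^(1/4))
 u(y) = log(-(C1 + 8*y)^(1/4))
 u(y) = log(C1 + 8*y)/4


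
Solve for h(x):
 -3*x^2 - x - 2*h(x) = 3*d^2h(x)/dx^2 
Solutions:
 h(x) = C1*sin(sqrt(6)*x/3) + C2*cos(sqrt(6)*x/3) - 3*x^2/2 - x/2 + 9/2


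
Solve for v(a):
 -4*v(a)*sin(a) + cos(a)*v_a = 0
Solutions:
 v(a) = C1/cos(a)^4


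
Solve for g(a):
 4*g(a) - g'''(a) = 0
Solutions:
 g(a) = C3*exp(2^(2/3)*a) + (C1*sin(2^(2/3)*sqrt(3)*a/2) + C2*cos(2^(2/3)*sqrt(3)*a/2))*exp(-2^(2/3)*a/2)


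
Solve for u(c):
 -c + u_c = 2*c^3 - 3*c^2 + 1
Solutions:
 u(c) = C1 + c^4/2 - c^3 + c^2/2 + c


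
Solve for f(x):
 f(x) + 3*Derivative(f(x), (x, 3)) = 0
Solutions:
 f(x) = C3*exp(-3^(2/3)*x/3) + (C1*sin(3^(1/6)*x/2) + C2*cos(3^(1/6)*x/2))*exp(3^(2/3)*x/6)


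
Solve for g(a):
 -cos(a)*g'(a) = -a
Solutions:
 g(a) = C1 + Integral(a/cos(a), a)


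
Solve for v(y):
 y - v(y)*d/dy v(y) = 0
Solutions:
 v(y) = -sqrt(C1 + y^2)
 v(y) = sqrt(C1 + y^2)


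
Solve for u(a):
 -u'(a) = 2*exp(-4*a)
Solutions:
 u(a) = C1 + exp(-4*a)/2


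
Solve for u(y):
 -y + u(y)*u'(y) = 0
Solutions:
 u(y) = -sqrt(C1 + y^2)
 u(y) = sqrt(C1 + y^2)


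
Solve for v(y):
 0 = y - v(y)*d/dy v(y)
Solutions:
 v(y) = -sqrt(C1 + y^2)
 v(y) = sqrt(C1 + y^2)


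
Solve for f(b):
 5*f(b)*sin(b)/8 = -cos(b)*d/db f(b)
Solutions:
 f(b) = C1*cos(b)^(5/8)


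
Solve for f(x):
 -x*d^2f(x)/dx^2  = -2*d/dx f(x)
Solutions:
 f(x) = C1 + C2*x^3


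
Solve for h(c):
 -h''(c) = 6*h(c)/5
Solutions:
 h(c) = C1*sin(sqrt(30)*c/5) + C2*cos(sqrt(30)*c/5)


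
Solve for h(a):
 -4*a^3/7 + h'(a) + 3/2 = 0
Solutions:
 h(a) = C1 + a^4/7 - 3*a/2


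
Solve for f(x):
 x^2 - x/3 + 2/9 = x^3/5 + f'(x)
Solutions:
 f(x) = C1 - x^4/20 + x^3/3 - x^2/6 + 2*x/9


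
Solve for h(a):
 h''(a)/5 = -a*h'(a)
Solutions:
 h(a) = C1 + C2*erf(sqrt(10)*a/2)


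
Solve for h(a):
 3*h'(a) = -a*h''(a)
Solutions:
 h(a) = C1 + C2/a^2


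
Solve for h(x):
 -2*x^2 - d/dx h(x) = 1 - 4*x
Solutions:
 h(x) = C1 - 2*x^3/3 + 2*x^2 - x


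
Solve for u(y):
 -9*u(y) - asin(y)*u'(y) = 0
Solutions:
 u(y) = C1*exp(-9*Integral(1/asin(y), y))


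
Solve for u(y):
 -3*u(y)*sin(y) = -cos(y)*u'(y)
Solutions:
 u(y) = C1/cos(y)^3


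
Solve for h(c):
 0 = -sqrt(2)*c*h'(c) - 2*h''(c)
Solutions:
 h(c) = C1 + C2*erf(2^(1/4)*c/2)


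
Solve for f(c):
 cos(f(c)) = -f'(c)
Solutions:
 f(c) = pi - asin((C1 + exp(2*c))/(C1 - exp(2*c)))
 f(c) = asin((C1 + exp(2*c))/(C1 - exp(2*c)))


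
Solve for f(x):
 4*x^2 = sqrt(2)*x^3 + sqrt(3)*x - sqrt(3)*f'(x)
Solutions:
 f(x) = C1 + sqrt(6)*x^4/12 - 4*sqrt(3)*x^3/9 + x^2/2


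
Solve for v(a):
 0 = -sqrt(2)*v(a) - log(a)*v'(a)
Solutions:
 v(a) = C1*exp(-sqrt(2)*li(a))


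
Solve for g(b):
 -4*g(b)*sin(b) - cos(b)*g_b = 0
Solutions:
 g(b) = C1*cos(b)^4


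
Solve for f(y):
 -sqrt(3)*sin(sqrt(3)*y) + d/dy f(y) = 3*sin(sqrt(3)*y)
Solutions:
 f(y) = C1 - sqrt(3)*cos(sqrt(3)*y) - cos(sqrt(3)*y)


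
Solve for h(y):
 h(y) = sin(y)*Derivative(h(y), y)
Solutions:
 h(y) = C1*sqrt(cos(y) - 1)/sqrt(cos(y) + 1)


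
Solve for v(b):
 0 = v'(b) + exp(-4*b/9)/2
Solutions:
 v(b) = C1 + 9*exp(-4*b/9)/8


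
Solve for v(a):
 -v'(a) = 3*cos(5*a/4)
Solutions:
 v(a) = C1 - 12*sin(5*a/4)/5


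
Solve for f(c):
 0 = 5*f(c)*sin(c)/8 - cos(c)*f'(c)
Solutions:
 f(c) = C1/cos(c)^(5/8)


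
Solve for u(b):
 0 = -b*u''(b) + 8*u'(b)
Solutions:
 u(b) = C1 + C2*b^9


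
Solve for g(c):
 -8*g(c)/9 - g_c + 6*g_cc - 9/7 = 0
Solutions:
 g(c) = C1*exp(c*(3 - sqrt(201))/36) + C2*exp(c*(3 + sqrt(201))/36) - 81/56


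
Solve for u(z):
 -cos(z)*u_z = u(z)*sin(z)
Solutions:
 u(z) = C1*cos(z)


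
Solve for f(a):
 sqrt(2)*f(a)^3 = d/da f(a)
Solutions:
 f(a) = -sqrt(2)*sqrt(-1/(C1 + sqrt(2)*a))/2
 f(a) = sqrt(2)*sqrt(-1/(C1 + sqrt(2)*a))/2


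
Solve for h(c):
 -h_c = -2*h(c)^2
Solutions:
 h(c) = -1/(C1 + 2*c)


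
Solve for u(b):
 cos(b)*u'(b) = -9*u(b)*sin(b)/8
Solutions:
 u(b) = C1*cos(b)^(9/8)


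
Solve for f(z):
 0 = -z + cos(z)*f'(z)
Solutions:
 f(z) = C1 + Integral(z/cos(z), z)


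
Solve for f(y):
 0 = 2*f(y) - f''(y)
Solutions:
 f(y) = C1*exp(-sqrt(2)*y) + C2*exp(sqrt(2)*y)


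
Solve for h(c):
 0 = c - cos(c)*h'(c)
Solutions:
 h(c) = C1 + Integral(c/cos(c), c)


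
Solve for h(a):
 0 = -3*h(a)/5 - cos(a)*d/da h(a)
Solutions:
 h(a) = C1*(sin(a) - 1)^(3/10)/(sin(a) + 1)^(3/10)


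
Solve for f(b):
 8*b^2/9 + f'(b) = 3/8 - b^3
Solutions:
 f(b) = C1 - b^4/4 - 8*b^3/27 + 3*b/8


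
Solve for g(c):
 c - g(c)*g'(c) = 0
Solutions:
 g(c) = -sqrt(C1 + c^2)
 g(c) = sqrt(C1 + c^2)


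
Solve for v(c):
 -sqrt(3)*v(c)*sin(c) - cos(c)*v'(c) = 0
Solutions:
 v(c) = C1*cos(c)^(sqrt(3))


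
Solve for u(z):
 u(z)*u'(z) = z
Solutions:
 u(z) = -sqrt(C1 + z^2)
 u(z) = sqrt(C1 + z^2)


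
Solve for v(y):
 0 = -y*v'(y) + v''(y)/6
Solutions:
 v(y) = C1 + C2*erfi(sqrt(3)*y)


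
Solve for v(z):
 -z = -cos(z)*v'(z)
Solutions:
 v(z) = C1 + Integral(z/cos(z), z)


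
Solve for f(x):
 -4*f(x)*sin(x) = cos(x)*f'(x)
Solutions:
 f(x) = C1*cos(x)^4


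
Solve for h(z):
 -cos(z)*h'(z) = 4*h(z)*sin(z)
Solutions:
 h(z) = C1*cos(z)^4


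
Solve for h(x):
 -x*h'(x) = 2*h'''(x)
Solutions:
 h(x) = C1 + Integral(C2*airyai(-2^(2/3)*x/2) + C3*airybi(-2^(2/3)*x/2), x)


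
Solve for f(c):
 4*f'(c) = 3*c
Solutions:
 f(c) = C1 + 3*c^2/8


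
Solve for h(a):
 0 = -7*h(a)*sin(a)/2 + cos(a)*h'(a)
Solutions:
 h(a) = C1/cos(a)^(7/2)


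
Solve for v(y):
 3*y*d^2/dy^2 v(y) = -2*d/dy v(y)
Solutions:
 v(y) = C1 + C2*y^(1/3)


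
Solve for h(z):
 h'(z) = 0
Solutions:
 h(z) = C1


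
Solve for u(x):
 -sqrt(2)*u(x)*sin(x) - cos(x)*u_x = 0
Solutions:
 u(x) = C1*cos(x)^(sqrt(2))


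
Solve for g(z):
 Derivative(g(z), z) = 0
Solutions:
 g(z) = C1


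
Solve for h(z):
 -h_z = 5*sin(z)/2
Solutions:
 h(z) = C1 + 5*cos(z)/2


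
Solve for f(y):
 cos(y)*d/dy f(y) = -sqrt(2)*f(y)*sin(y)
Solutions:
 f(y) = C1*cos(y)^(sqrt(2))


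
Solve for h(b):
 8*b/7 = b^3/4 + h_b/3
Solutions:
 h(b) = C1 - 3*b^4/16 + 12*b^2/7


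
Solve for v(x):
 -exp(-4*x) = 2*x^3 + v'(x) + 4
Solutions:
 v(x) = C1 - x^4/2 - 4*x + exp(-4*x)/4


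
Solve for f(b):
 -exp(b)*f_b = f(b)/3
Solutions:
 f(b) = C1*exp(exp(-b)/3)


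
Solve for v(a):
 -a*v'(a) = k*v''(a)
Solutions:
 v(a) = C1 + C2*sqrt(k)*erf(sqrt(2)*a*sqrt(1/k)/2)


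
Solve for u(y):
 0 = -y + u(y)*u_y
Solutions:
 u(y) = -sqrt(C1 + y^2)
 u(y) = sqrt(C1 + y^2)


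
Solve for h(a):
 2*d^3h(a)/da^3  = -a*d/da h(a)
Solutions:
 h(a) = C1 + Integral(C2*airyai(-2^(2/3)*a/2) + C3*airybi(-2^(2/3)*a/2), a)


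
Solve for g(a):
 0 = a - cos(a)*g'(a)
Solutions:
 g(a) = C1 + Integral(a/cos(a), a)


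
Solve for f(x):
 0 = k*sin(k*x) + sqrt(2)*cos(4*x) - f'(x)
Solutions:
 f(x) = C1 + sqrt(2)*sin(4*x)/4 - cos(k*x)


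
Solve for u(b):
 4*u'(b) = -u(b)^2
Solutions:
 u(b) = 4/(C1 + b)


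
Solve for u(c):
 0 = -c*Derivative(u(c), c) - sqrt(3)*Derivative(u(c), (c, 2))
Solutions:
 u(c) = C1 + C2*erf(sqrt(2)*3^(3/4)*c/6)


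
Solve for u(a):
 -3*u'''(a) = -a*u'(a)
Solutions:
 u(a) = C1 + Integral(C2*airyai(3^(2/3)*a/3) + C3*airybi(3^(2/3)*a/3), a)


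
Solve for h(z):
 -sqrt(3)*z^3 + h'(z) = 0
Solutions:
 h(z) = C1 + sqrt(3)*z^4/4


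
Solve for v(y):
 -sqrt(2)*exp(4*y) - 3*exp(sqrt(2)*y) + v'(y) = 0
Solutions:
 v(y) = C1 + sqrt(2)*exp(4*y)/4 + 3*sqrt(2)*exp(sqrt(2)*y)/2


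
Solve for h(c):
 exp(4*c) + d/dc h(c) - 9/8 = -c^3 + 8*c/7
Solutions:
 h(c) = C1 - c^4/4 + 4*c^2/7 + 9*c/8 - exp(4*c)/4


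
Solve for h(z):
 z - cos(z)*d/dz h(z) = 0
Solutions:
 h(z) = C1 + Integral(z/cos(z), z)


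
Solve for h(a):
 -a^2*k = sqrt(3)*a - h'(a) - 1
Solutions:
 h(a) = C1 + a^3*k/3 + sqrt(3)*a^2/2 - a


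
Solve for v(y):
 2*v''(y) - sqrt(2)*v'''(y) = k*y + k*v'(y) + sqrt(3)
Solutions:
 v(y) = C1 + C2*exp(sqrt(2)*y*(1 - sqrt(-sqrt(2)*k + 1))/2) + C3*exp(sqrt(2)*y*(sqrt(-sqrt(2)*k + 1) + 1)/2) - y^2/2 - 2*y/k - sqrt(3)*y/k


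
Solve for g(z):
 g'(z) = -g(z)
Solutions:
 g(z) = C1*exp(-z)


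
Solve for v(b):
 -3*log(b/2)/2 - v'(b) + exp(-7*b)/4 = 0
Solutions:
 v(b) = C1 - 3*b*log(b)/2 + 3*b*(log(2) + 1)/2 - exp(-7*b)/28


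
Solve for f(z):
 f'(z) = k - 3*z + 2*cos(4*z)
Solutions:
 f(z) = C1 + k*z - 3*z^2/2 + sin(4*z)/2


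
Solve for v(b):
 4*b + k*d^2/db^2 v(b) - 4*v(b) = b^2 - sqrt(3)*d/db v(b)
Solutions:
 v(b) = C1*exp(b*(sqrt(16*k + 3) - sqrt(3))/(2*k)) + C2*exp(-b*(sqrt(16*k + 3) + sqrt(3))/(2*k)) - b^2/4 - sqrt(3)*b/8 + b - k/8 - 3/32 + sqrt(3)/4


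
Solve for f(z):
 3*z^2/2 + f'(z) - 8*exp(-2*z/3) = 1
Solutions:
 f(z) = C1 - z^3/2 + z - 12*exp(-2*z/3)


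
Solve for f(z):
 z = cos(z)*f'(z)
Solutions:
 f(z) = C1 + Integral(z/cos(z), z)


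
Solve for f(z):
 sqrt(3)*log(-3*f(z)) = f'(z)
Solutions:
 -sqrt(3)*Integral(1/(log(-_y) + log(3)), (_y, f(z)))/3 = C1 - z


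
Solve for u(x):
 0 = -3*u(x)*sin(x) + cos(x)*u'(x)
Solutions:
 u(x) = C1/cos(x)^3


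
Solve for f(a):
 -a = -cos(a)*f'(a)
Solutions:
 f(a) = C1 + Integral(a/cos(a), a)


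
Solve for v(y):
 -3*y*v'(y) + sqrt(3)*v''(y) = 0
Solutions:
 v(y) = C1 + C2*erfi(sqrt(2)*3^(1/4)*y/2)


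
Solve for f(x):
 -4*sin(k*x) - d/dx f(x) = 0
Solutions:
 f(x) = C1 + 4*cos(k*x)/k


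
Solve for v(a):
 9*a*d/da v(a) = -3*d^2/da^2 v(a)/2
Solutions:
 v(a) = C1 + C2*erf(sqrt(3)*a)


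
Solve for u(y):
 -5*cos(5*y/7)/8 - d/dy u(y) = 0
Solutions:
 u(y) = C1 - 7*sin(5*y/7)/8


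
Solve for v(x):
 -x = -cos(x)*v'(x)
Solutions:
 v(x) = C1 + Integral(x/cos(x), x)


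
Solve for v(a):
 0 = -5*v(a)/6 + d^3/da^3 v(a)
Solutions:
 v(a) = C3*exp(5^(1/3)*6^(2/3)*a/6) + (C1*sin(2^(2/3)*3^(1/6)*5^(1/3)*a/4) + C2*cos(2^(2/3)*3^(1/6)*5^(1/3)*a/4))*exp(-5^(1/3)*6^(2/3)*a/12)


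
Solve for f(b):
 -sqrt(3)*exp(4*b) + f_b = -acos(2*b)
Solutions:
 f(b) = C1 - b*acos(2*b) + sqrt(1 - 4*b^2)/2 + sqrt(3)*exp(4*b)/4


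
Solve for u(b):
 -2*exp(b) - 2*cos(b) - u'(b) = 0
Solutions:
 u(b) = C1 - 2*exp(b) - 2*sin(b)


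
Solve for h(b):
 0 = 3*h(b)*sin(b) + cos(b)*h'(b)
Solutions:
 h(b) = C1*cos(b)^3


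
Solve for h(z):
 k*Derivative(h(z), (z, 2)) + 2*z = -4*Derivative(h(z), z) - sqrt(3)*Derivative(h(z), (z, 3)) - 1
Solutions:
 h(z) = C1 + C2*exp(sqrt(3)*z*(-k + sqrt(k^2 - 16*sqrt(3)))/6) + C3*exp(-sqrt(3)*z*(k + sqrt(k^2 - 16*sqrt(3)))/6) + k*z/8 - z^2/4 - z/4


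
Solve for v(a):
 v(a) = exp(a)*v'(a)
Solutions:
 v(a) = C1*exp(-exp(-a))


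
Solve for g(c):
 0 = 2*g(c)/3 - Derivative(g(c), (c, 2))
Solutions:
 g(c) = C1*exp(-sqrt(6)*c/3) + C2*exp(sqrt(6)*c/3)


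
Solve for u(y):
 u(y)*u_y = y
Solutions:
 u(y) = -sqrt(C1 + y^2)
 u(y) = sqrt(C1 + y^2)


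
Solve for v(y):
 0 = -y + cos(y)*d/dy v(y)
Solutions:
 v(y) = C1 + Integral(y/cos(y), y)


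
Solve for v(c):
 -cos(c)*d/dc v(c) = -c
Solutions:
 v(c) = C1 + Integral(c/cos(c), c)


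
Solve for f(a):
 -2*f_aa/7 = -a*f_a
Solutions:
 f(a) = C1 + C2*erfi(sqrt(7)*a/2)


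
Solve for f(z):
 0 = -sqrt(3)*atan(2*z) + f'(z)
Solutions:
 f(z) = C1 + sqrt(3)*(z*atan(2*z) - log(4*z^2 + 1)/4)


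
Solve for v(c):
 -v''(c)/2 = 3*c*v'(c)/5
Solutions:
 v(c) = C1 + C2*erf(sqrt(15)*c/5)


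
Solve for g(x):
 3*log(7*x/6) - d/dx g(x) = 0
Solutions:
 g(x) = C1 + 3*x*log(x) - 3*x + x*log(343/216)


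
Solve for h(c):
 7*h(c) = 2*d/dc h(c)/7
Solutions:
 h(c) = C1*exp(49*c/2)


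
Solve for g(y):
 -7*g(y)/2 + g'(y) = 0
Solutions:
 g(y) = C1*exp(7*y/2)


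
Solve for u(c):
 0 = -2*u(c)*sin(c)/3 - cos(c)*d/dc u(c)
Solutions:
 u(c) = C1*cos(c)^(2/3)


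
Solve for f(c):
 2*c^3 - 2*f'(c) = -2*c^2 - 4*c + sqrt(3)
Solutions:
 f(c) = C1 + c^4/4 + c^3/3 + c^2 - sqrt(3)*c/2


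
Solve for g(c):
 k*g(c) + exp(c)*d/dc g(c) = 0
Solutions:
 g(c) = C1*exp(k*exp(-c))


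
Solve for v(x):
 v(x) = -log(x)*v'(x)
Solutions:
 v(x) = C1*exp(-li(x))


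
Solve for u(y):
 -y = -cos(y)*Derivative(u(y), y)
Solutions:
 u(y) = C1 + Integral(y/cos(y), y)


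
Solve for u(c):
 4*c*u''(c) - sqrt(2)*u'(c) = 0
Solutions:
 u(c) = C1 + C2*c^(sqrt(2)/4 + 1)


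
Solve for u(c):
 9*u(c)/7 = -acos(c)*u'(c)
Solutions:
 u(c) = C1*exp(-9*Integral(1/acos(c), c)/7)


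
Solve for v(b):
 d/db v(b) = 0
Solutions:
 v(b) = C1


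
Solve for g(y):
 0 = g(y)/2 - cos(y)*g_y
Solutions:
 g(y) = C1*(sin(y) + 1)^(1/4)/(sin(y) - 1)^(1/4)


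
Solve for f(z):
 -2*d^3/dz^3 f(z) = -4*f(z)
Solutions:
 f(z) = C3*exp(2^(1/3)*z) + (C1*sin(2^(1/3)*sqrt(3)*z/2) + C2*cos(2^(1/3)*sqrt(3)*z/2))*exp(-2^(1/3)*z/2)


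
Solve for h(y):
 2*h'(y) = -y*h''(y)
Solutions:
 h(y) = C1 + C2/y


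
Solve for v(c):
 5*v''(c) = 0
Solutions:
 v(c) = C1 + C2*c


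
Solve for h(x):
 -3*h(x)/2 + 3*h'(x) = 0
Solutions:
 h(x) = C1*exp(x/2)


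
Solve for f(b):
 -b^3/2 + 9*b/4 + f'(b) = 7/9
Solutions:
 f(b) = C1 + b^4/8 - 9*b^2/8 + 7*b/9


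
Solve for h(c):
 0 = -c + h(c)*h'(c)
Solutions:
 h(c) = -sqrt(C1 + c^2)
 h(c) = sqrt(C1 + c^2)


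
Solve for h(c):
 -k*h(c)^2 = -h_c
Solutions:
 h(c) = -1/(C1 + c*k)


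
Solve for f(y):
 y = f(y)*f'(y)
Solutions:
 f(y) = -sqrt(C1 + y^2)
 f(y) = sqrt(C1 + y^2)


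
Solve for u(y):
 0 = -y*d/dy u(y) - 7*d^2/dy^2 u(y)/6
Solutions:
 u(y) = C1 + C2*erf(sqrt(21)*y/7)


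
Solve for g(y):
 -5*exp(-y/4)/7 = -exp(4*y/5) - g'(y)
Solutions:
 g(y) = C1 - 5*exp(4*y/5)/4 - 20*exp(-y/4)/7


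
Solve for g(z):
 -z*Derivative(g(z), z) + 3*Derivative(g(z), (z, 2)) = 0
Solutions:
 g(z) = C1 + C2*erfi(sqrt(6)*z/6)


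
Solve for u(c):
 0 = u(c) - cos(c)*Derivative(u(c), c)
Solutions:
 u(c) = C1*sqrt(sin(c) + 1)/sqrt(sin(c) - 1)


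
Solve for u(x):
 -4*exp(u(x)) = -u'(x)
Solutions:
 u(x) = log(-1/(C1 + 4*x))


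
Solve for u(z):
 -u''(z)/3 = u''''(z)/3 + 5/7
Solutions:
 u(z) = C1 + C2*z + C3*sin(z) + C4*cos(z) - 15*z^2/14


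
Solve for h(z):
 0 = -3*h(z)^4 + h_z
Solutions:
 h(z) = (-1/(C1 + 9*z))^(1/3)
 h(z) = (-1/(C1 + 3*z))^(1/3)*(-3^(2/3) - 3*3^(1/6)*I)/6
 h(z) = (-1/(C1 + 3*z))^(1/3)*(-3^(2/3) + 3*3^(1/6)*I)/6


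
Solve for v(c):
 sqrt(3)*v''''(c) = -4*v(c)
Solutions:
 v(c) = (C1*sin(3^(7/8)*c/3) + C2*cos(3^(7/8)*c/3))*exp(-3^(7/8)*c/3) + (C3*sin(3^(7/8)*c/3) + C4*cos(3^(7/8)*c/3))*exp(3^(7/8)*c/3)


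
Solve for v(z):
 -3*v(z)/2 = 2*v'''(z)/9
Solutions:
 v(z) = C3*exp(-3*2^(1/3)*z/2) + (C1*sin(3*2^(1/3)*sqrt(3)*z/4) + C2*cos(3*2^(1/3)*sqrt(3)*z/4))*exp(3*2^(1/3)*z/4)


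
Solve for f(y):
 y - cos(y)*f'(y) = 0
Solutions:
 f(y) = C1 + Integral(y/cos(y), y)


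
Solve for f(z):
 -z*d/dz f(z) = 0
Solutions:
 f(z) = C1


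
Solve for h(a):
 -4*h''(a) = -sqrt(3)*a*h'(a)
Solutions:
 h(a) = C1 + C2*erfi(sqrt(2)*3^(1/4)*a/4)


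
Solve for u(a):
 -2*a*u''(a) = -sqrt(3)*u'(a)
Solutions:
 u(a) = C1 + C2*a^(sqrt(3)/2 + 1)


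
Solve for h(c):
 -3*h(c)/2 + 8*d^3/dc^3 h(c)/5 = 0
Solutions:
 h(c) = C3*exp(15^(1/3)*2^(2/3)*c/4) + (C1*sin(2^(2/3)*3^(5/6)*5^(1/3)*c/8) + C2*cos(2^(2/3)*3^(5/6)*5^(1/3)*c/8))*exp(-15^(1/3)*2^(2/3)*c/8)


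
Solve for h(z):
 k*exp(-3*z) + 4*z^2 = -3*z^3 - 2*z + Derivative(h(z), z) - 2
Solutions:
 h(z) = C1 - k*exp(-3*z)/3 + 3*z^4/4 + 4*z^3/3 + z^2 + 2*z


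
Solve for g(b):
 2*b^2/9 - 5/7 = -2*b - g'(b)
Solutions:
 g(b) = C1 - 2*b^3/27 - b^2 + 5*b/7


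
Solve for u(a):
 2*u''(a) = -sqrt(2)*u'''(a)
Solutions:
 u(a) = C1 + C2*a + C3*exp(-sqrt(2)*a)


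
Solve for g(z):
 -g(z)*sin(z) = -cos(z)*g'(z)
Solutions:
 g(z) = C1/cos(z)


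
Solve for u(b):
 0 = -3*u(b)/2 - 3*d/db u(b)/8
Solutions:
 u(b) = C1*exp(-4*b)


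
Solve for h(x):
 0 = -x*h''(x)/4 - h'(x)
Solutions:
 h(x) = C1 + C2/x^3


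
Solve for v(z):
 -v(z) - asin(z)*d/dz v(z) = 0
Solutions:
 v(z) = C1*exp(-Integral(1/asin(z), z))


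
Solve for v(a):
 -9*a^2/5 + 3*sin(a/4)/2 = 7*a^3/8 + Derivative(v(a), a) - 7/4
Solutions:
 v(a) = C1 - 7*a^4/32 - 3*a^3/5 + 7*a/4 - 6*cos(a/4)


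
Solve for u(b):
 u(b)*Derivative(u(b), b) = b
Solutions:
 u(b) = -sqrt(C1 + b^2)
 u(b) = sqrt(C1 + b^2)


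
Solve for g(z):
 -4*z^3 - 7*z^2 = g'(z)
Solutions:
 g(z) = C1 - z^4 - 7*z^3/3


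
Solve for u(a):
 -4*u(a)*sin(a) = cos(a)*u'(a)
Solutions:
 u(a) = C1*cos(a)^4


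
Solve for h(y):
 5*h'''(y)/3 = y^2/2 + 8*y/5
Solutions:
 h(y) = C1 + C2*y + C3*y^2 + y^5/200 + y^4/25


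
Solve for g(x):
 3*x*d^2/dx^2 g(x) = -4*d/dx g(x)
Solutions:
 g(x) = C1 + C2/x^(1/3)


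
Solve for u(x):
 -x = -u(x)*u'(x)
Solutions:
 u(x) = -sqrt(C1 + x^2)
 u(x) = sqrt(C1 + x^2)


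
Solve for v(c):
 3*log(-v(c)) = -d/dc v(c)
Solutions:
 -li(-v(c)) = C1 - 3*c


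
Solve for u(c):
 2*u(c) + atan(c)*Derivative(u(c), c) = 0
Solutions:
 u(c) = C1*exp(-2*Integral(1/atan(c), c))


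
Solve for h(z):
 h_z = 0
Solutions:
 h(z) = C1


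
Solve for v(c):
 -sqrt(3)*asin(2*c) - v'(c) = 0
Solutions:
 v(c) = C1 - sqrt(3)*(c*asin(2*c) + sqrt(1 - 4*c^2)/2)


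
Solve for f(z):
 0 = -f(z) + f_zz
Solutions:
 f(z) = C1*exp(-z) + C2*exp(z)


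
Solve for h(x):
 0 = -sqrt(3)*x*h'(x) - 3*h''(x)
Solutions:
 h(x) = C1 + C2*erf(sqrt(2)*3^(3/4)*x/6)


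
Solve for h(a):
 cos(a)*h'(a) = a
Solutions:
 h(a) = C1 + Integral(a/cos(a), a)


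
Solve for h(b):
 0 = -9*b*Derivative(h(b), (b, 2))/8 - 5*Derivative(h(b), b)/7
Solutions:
 h(b) = C1 + C2*b^(23/63)


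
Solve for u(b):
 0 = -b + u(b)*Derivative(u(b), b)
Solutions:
 u(b) = -sqrt(C1 + b^2)
 u(b) = sqrt(C1 + b^2)


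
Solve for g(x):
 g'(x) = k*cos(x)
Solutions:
 g(x) = C1 + k*sin(x)


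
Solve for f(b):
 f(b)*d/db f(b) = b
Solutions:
 f(b) = -sqrt(C1 + b^2)
 f(b) = sqrt(C1 + b^2)


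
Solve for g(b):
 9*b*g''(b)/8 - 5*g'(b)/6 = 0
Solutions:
 g(b) = C1 + C2*b^(47/27)


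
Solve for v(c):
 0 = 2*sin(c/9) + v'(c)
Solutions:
 v(c) = C1 + 18*cos(c/9)


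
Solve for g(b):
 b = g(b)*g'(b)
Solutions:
 g(b) = -sqrt(C1 + b^2)
 g(b) = sqrt(C1 + b^2)


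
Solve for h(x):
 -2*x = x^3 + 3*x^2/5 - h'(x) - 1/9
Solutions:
 h(x) = C1 + x^4/4 + x^3/5 + x^2 - x/9


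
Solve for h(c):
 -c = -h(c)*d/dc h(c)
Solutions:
 h(c) = -sqrt(C1 + c^2)
 h(c) = sqrt(C1 + c^2)


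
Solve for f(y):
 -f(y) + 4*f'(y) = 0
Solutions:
 f(y) = C1*exp(y/4)


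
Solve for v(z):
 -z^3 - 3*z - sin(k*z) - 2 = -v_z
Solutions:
 v(z) = C1 + z^4/4 + 3*z^2/2 + 2*z - cos(k*z)/k


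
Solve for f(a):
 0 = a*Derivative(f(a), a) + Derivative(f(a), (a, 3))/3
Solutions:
 f(a) = C1 + Integral(C2*airyai(-3^(1/3)*a) + C3*airybi(-3^(1/3)*a), a)


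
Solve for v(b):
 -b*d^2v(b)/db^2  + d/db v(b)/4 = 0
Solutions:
 v(b) = C1 + C2*b^(5/4)


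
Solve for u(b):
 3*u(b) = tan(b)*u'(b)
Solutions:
 u(b) = C1*sin(b)^3


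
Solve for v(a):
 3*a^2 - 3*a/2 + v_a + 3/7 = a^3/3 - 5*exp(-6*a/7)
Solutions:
 v(a) = C1 + a^4/12 - a^3 + 3*a^2/4 - 3*a/7 + 35*exp(-6*a/7)/6


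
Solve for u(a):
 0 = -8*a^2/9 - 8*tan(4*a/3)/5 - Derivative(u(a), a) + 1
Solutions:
 u(a) = C1 - 8*a^3/27 + a + 6*log(cos(4*a/3))/5


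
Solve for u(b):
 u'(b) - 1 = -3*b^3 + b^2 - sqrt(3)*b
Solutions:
 u(b) = C1 - 3*b^4/4 + b^3/3 - sqrt(3)*b^2/2 + b


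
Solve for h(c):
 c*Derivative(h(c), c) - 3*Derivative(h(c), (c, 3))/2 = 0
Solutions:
 h(c) = C1 + Integral(C2*airyai(2^(1/3)*3^(2/3)*c/3) + C3*airybi(2^(1/3)*3^(2/3)*c/3), c)


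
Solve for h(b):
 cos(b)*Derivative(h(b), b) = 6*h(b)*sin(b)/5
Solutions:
 h(b) = C1/cos(b)^(6/5)


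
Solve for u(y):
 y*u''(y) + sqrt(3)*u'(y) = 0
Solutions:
 u(y) = C1 + C2*y^(1 - sqrt(3))


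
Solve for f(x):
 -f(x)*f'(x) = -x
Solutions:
 f(x) = -sqrt(C1 + x^2)
 f(x) = sqrt(C1 + x^2)


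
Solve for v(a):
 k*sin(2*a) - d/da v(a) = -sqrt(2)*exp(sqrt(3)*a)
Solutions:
 v(a) = C1 - k*cos(2*a)/2 + sqrt(6)*exp(sqrt(3)*a)/3


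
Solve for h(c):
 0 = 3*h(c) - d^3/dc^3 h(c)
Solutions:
 h(c) = C3*exp(3^(1/3)*c) + (C1*sin(3^(5/6)*c/2) + C2*cos(3^(5/6)*c/2))*exp(-3^(1/3)*c/2)


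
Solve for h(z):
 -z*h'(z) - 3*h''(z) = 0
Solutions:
 h(z) = C1 + C2*erf(sqrt(6)*z/6)


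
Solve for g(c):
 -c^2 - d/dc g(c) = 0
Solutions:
 g(c) = C1 - c^3/3


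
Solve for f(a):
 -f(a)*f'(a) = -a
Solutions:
 f(a) = -sqrt(C1 + a^2)
 f(a) = sqrt(C1 + a^2)


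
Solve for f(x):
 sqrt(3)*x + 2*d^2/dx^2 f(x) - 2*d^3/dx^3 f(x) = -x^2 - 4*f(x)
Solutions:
 f(x) = C1*exp(x*(-(3*sqrt(87) + 28)^(1/3) - 1/(3*sqrt(87) + 28)^(1/3) + 2)/6)*sin(sqrt(3)*x*(-(3*sqrt(87) + 28)^(1/3) + (3*sqrt(87) + 28)^(-1/3))/6) + C2*exp(x*(-(3*sqrt(87) + 28)^(1/3) - 1/(3*sqrt(87) + 28)^(1/3) + 2)/6)*cos(sqrt(3)*x*(-(3*sqrt(87) + 28)^(1/3) + (3*sqrt(87) + 28)^(-1/3))/6) + C3*exp(x*((3*sqrt(87) + 28)^(-1/3) + 1 + (3*sqrt(87) + 28)^(1/3))/3) - x^2/4 - sqrt(3)*x/4 + 1/4


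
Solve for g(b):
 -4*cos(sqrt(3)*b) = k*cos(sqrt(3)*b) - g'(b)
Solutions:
 g(b) = C1 + sqrt(3)*k*sin(sqrt(3)*b)/3 + 4*sqrt(3)*sin(sqrt(3)*b)/3


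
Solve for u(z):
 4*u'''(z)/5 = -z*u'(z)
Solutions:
 u(z) = C1 + Integral(C2*airyai(-10^(1/3)*z/2) + C3*airybi(-10^(1/3)*z/2), z)


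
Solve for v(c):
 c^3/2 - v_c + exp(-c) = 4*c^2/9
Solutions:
 v(c) = C1 + c^4/8 - 4*c^3/27 - exp(-c)


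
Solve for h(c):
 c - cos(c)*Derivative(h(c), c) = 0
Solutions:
 h(c) = C1 + Integral(c/cos(c), c)


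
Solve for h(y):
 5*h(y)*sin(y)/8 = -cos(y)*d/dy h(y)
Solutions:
 h(y) = C1*cos(y)^(5/8)


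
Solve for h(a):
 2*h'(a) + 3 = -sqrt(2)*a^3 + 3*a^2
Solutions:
 h(a) = C1 - sqrt(2)*a^4/8 + a^3/2 - 3*a/2
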